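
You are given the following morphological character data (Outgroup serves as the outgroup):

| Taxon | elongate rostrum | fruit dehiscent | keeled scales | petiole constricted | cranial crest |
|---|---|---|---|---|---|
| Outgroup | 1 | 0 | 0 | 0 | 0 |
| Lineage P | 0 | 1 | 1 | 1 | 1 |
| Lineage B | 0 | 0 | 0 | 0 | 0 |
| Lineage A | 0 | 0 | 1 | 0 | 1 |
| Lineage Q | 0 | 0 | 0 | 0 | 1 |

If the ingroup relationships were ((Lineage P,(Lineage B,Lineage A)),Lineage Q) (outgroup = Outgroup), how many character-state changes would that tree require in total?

7

Map each character onto ((Lineage P,(Lineage B,Lineage A)),Lineage Q) (rooted by Outgroup) and count the minimum state changes it requires (Fitch parsimony):
elongate rostrum: 1; fruit dehiscent: 1; keeled scales: 2; petiole constricted: 1; cranial crest: 2.
Total tree length = 7.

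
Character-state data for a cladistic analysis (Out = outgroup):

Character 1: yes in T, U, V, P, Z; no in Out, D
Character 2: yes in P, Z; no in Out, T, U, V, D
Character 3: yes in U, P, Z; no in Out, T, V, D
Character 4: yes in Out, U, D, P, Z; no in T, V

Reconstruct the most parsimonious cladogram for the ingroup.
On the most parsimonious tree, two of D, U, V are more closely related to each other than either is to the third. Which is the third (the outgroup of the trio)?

D

Character polarity is set by the outgroup: the derived state is whichever differs from the outgroup's state, so for Character 4 the derived state is 'no', and for the remaining characters it is 'yes'.
Character 1: derived state 'yes' in P, T, U, V, and Z only — synapomorphy for {P, T, U, V, Z}.
Character 2: derived state 'yes' in P and Z only — synapomorphy for {P, Z}.
Only P, U, and Z show the derived state 'yes' for Character 3, supporting them as a clade.
Only T and V show the derived state 'no' for Character 4, supporting them as a clade.
Most parsimonious ingroup topology: (((T,V),(U,(P,Z))),D).
U and V share a more recent common ancestor with each other than either does with D, so D is the least closely related of the three.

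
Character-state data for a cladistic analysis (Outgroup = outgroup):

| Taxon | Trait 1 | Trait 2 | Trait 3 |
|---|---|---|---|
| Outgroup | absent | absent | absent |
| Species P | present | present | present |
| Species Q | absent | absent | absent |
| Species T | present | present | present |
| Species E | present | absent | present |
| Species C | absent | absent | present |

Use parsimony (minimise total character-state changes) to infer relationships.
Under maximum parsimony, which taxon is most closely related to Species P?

The outgroup has state 'absent' for every character, so 'present' is the derived state throughout.
Trait 1 (derived state 'present') is shared by Species E, Species P, and Species T — a synapomorphy uniting that clade.
Trait 2: derived state 'present' in Species P and Species T only — synapomorphy for {Species P, Species T}.
Trait 3 (derived state 'present') is shared by Species C, Species E, Species P, and Species T — a synapomorphy uniting that clade.
Most parsimonious ingroup topology: ((((Species P,Species T),Species E),Species C),Species Q).
Species P and Species T form a cherry on this tree, so they are sister taxa.

Species T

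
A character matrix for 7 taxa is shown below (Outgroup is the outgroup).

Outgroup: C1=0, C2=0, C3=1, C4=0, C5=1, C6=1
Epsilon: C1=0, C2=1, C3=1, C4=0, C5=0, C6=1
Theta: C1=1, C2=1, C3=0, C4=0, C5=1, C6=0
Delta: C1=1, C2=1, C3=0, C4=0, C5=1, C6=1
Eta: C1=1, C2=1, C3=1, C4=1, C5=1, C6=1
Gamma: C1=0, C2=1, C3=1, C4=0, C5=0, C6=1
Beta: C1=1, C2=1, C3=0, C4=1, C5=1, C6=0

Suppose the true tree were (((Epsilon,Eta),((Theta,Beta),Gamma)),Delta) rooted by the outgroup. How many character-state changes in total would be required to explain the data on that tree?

11

Map each character onto (((Epsilon,Eta),((Theta,Beta),Gamma)),Delta) (rooted by Outgroup) and count the minimum state changes it requires (Fitch parsimony):
C1: 3; C2: 1; C3: 2; C4: 2; C5: 2; C6: 1.
Total tree length = 11.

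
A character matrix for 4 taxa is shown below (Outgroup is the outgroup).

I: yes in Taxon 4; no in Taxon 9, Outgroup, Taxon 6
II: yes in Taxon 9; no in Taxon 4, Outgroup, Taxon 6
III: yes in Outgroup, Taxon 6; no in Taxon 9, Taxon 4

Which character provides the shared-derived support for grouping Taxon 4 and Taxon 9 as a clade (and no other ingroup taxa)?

Character polarity is set by the outgroup: the derived state is whichever differs from the outgroup's state, so for III the derived state is 'no', and for the remaining characters it is 'yes'.
I: derived state 'yes' in Taxon 4 only — an autapomorphy, so it tells us nothing about relationships among taxa.
II (derived state 'yes') is unique to Taxon 9 (autapomorphy; uninformative for grouping).
Only Taxon 4 and Taxon 9 show the derived state 'no' for III, supporting them as a clade.
Most parsimonious ingroup topology: ((Taxon 4,Taxon 9),Taxon 6).
The clade {Taxon 4, Taxon 9} is supported by III: its derived state 'no' occurs in exactly those taxa and in no other taxon (including the outgroup).

III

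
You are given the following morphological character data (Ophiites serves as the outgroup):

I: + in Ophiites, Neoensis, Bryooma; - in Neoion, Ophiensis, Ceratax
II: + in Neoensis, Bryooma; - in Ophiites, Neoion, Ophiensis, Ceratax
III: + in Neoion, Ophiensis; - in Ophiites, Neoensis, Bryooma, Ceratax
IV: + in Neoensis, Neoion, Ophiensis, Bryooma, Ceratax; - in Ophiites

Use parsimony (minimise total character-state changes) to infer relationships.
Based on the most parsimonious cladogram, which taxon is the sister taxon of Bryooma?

Character polarity is set by the outgroup: the derived state is whichever differs from the outgroup's state, so for I the derived state is '-', and for the remaining characters it is '+'.
I: derived state '-' in Ceratax, Neoion, and Ophiensis only — synapomorphy for {Ceratax, Neoion, Ophiensis}.
Only Bryooma and Neoensis show the derived state '+' for II, supporting them as a clade.
III (derived state '+') is shared by Neoion and Ophiensis — a synapomorphy uniting that clade.
All ingroup taxa share the derived state '+' for IV; it defines the ingroup but does not resolve relationships within it.
Most parsimonious ingroup topology: ((Neoensis,Bryooma),((Neoion,Ophiensis),Ceratax)).
Bryooma and Neoensis form a cherry on this tree, so they are sister taxa.

Neoensis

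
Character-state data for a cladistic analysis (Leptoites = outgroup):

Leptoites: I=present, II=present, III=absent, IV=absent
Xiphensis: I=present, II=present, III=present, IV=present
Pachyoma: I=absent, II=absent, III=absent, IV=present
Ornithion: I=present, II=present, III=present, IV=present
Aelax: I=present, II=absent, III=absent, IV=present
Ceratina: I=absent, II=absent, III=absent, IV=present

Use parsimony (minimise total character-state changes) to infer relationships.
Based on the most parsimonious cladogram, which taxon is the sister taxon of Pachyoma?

Character polarity is set by the outgroup: the derived state is whichever differs from the outgroup's state, so for I, II the derived state is 'absent', and for the remaining characters it is 'present'.
I (derived state 'absent') is shared by Ceratina and Pachyoma — a synapomorphy uniting that clade.
Only Aelax, Ceratina, and Pachyoma show the derived state 'absent' for II, supporting them as a clade.
Only Ornithion and Xiphensis show the derived state 'present' for III, supporting them as a clade.
All ingroup taxa share the derived state 'present' for IV; it defines the ingroup but does not resolve relationships within it.
Most parsimonious ingroup topology: ((Xiphensis,Ornithion),((Pachyoma,Ceratina),Aelax)).
Pachyoma and Ceratina form a cherry on this tree, so they are sister taxa.

Ceratina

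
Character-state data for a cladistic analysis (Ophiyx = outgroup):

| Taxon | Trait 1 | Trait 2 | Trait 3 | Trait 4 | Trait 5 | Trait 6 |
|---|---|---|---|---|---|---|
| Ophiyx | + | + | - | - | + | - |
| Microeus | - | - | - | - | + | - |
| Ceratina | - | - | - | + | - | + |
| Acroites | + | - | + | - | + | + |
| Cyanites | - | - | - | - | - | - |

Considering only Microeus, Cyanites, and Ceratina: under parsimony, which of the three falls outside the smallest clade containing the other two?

Character polarity is set by the outgroup: the derived state is whichever differs from the outgroup's state, so for Trait 1, Trait 2, Trait 5 the derived state is '-', and for the remaining characters it is '+'.
Trait 1: derived state '-' in Ceratina, Cyanites, and Microeus only — synapomorphy for {Ceratina, Cyanites, Microeus}.
Trait 2 (derived state '-') is shared by all ingroup taxa — unites the whole ingroup.
Trait 3 (derived state '+') is unique to Acroites (autapomorphy; uninformative for grouping).
Trait 4: derived state '+' in Ceratina only — an autapomorphy, so it tells us nothing about relationships among taxa.
Trait 5 (derived state '-') is shared by Ceratina and Cyanites — a synapomorphy uniting that clade.
Trait 6 (state '+') occurs in Acroites and Ceratina but conflicts with the nesting implied by the other characters — most parsimoniously interpreted as homoplasy.
Most parsimonious ingroup topology: ((Microeus,(Ceratina,Cyanites)),Acroites).
Cyanites and Ceratina share a more recent common ancestor with each other than either does with Microeus, so Microeus is the least closely related of the three.

Microeus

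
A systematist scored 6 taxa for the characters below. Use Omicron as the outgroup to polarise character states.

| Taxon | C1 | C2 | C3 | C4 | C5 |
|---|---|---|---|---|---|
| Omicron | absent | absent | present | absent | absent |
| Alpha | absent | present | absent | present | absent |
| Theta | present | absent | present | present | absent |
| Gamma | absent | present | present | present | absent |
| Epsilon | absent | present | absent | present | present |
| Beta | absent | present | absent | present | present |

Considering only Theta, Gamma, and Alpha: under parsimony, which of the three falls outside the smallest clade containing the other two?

Character polarity is set by the outgroup: the derived state is whichever differs from the outgroup's state, so for C3 the derived state is 'absent', and for the remaining characters it is 'present'.
C1 (derived state 'present') is unique to Theta (autapomorphy; uninformative for grouping).
C2 (derived state 'present') is shared by Alpha, Beta, Epsilon, and Gamma — a synapomorphy uniting that clade.
Only Alpha, Beta, and Epsilon show the derived state 'absent' for C3, supporting them as a clade.
All ingroup taxa share the derived state 'present' for C4; it defines the ingroup but does not resolve relationships within it.
C5 (derived state 'present') is shared by Beta and Epsilon — a synapomorphy uniting that clade.
Most parsimonious ingroup topology: (((Alpha,(Epsilon,Beta)),Gamma),Theta).
Gamma and Alpha share a more recent common ancestor with each other than either does with Theta, so Theta is the least closely related of the three.

Theta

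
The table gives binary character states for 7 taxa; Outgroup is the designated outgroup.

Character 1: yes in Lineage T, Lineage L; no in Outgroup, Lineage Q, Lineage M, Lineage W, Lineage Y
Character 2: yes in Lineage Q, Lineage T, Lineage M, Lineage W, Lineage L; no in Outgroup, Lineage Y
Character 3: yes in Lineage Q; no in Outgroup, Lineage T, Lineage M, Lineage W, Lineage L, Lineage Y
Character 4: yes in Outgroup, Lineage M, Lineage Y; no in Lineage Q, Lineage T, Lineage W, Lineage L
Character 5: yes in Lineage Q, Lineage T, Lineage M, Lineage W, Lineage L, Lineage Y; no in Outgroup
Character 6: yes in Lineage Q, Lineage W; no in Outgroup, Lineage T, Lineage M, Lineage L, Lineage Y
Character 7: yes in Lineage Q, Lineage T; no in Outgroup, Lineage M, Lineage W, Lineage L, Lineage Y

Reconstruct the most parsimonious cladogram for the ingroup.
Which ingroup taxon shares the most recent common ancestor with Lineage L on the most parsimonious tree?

Lineage T

Character polarity is set by the outgroup: the derived state is whichever differs from the outgroup's state, so for Character 4 the derived state is 'no', and for the remaining characters it is 'yes'.
Only Lineage L and Lineage T show the derived state 'yes' for Character 1, supporting them as a clade.
Character 2 (derived state 'yes') is shared by Lineage L, Lineage M, Lineage Q, Lineage T, and Lineage W — a synapomorphy uniting that clade.
Character 3: derived state 'yes' in Lineage Q only — an autapomorphy, so it tells us nothing about relationships among taxa.
Only Lineage L, Lineage Q, Lineage T, and Lineage W show the derived state 'no' for Character 4, supporting them as a clade.
Character 5 (derived state 'yes') is shared by all ingroup taxa — unites the whole ingroup.
Character 6 (derived state 'yes') is shared by Lineage Q and Lineage W — a synapomorphy uniting that clade.
Character 7 groups Lineage Q and Lineage T, which is incompatible with the clades supported by the remaining characters; treating it as convergent (homoplasy) costs fewer steps than any alternative tree.
Most parsimonious ingroup topology: ((((Lineage Q,Lineage W),(Lineage T,Lineage L)),Lineage M),Lineage Y).
Lineage L and Lineage T form a cherry on this tree, so they are sister taxa.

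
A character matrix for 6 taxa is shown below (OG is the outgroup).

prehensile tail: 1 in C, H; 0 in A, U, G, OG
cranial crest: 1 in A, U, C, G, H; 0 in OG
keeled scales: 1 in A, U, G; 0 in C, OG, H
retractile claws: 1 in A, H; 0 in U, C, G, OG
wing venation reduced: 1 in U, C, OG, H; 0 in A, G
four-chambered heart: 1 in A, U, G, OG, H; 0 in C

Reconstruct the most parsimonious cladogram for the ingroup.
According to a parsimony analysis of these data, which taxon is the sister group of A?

Character polarity is set by the outgroup: the derived state is whichever differs from the outgroup's state, so for wing venation reduced, four-chambered heart the derived state is '0', and for the remaining characters it is '1'.
prehensile tail: derived state '1' in C and H only — synapomorphy for {C, H}.
All ingroup taxa share the derived state '1' for cranial crest; it defines the ingroup but does not resolve relationships within it.
keeled scales (derived state '1') is shared by A, G, and U — a synapomorphy uniting that clade.
retractile claws groups A and H, which is incompatible with the clades supported by the remaining characters; treating it as convergent (homoplasy) costs fewer steps than any alternative tree.
Only A and G show the derived state '0' for wing venation reduced, supporting them as a clade.
four-chambered heart (derived state '0') is unique to C (autapomorphy; uninformative for grouping).
Most parsimonious ingroup topology: (((A,G),U),(C,H)).
A and G form a cherry on this tree, so they are sister taxa.

G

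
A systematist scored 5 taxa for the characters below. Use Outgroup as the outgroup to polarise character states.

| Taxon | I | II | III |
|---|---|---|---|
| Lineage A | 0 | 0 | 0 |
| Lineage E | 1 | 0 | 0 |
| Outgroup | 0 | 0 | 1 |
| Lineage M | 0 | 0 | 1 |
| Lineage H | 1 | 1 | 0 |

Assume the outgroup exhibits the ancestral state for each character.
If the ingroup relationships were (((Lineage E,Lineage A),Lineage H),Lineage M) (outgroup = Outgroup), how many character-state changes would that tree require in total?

Map each character onto (((Lineage E,Lineage A),Lineage H),Lineage M) (rooted by Outgroup) and count the minimum state changes it requires (Fitch parsimony):
I: 2; II: 1; III: 1.
Total tree length = 4.

4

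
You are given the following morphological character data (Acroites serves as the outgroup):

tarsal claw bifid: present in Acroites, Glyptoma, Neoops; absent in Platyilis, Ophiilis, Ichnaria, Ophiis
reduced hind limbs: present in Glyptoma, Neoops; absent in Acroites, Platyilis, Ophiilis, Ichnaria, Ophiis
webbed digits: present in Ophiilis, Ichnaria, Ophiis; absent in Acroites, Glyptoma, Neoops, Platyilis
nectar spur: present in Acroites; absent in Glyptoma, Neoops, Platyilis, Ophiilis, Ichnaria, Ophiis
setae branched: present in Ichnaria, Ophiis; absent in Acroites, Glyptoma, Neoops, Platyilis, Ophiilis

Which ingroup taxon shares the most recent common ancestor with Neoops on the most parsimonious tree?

Glyptoma

Character polarity is set by the outgroup: the derived state is whichever differs from the outgroup's state, so for tarsal claw bifid, nectar spur the derived state is 'absent', and for the remaining characters it is 'present'.
tarsal claw bifid: derived state 'absent' in Ichnaria, Ophiilis, Ophiis, and Platyilis only — synapomorphy for {Ichnaria, Ophiilis, Ophiis, Platyilis}.
Only Glyptoma and Neoops show the derived state 'present' for reduced hind limbs, supporting them as a clade.
webbed digits: derived state 'present' in Ichnaria, Ophiilis, and Ophiis only — synapomorphy for {Ichnaria, Ophiilis, Ophiis}.
All ingroup taxa share the derived state 'absent' for nectar spur; it defines the ingroup but does not resolve relationships within it.
setae branched: derived state 'present' in Ichnaria and Ophiis only — synapomorphy for {Ichnaria, Ophiis}.
Most parsimonious ingroup topology: ((Glyptoma,Neoops),(Platyilis,(Ophiilis,(Ichnaria,Ophiis)))).
Neoops and Glyptoma form a cherry on this tree, so they are sister taxa.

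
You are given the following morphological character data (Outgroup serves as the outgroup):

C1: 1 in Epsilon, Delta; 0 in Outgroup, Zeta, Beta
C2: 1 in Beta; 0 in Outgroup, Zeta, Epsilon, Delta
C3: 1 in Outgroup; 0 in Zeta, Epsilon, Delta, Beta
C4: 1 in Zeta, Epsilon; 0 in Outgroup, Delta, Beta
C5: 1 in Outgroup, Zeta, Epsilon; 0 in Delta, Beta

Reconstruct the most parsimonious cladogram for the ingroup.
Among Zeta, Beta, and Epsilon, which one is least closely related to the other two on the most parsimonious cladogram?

Beta

Character polarity is set by the outgroup: the derived state is whichever differs from the outgroup's state, so for C3, C5 the derived state is '0', and for the remaining characters it is '1'.
C1 (state '1') occurs in Delta and Epsilon but conflicts with the nesting implied by the other characters — most parsimoniously interpreted as homoplasy.
C2 (derived state '1') is unique to Beta (autapomorphy; uninformative for grouping).
All ingroup taxa share the derived state '0' for C3; it defines the ingroup but does not resolve relationships within it.
C4 (derived state '1') is shared by Epsilon and Zeta — a synapomorphy uniting that clade.
Only Beta and Delta show the derived state '0' for C5, supporting them as a clade.
Most parsimonious ingroup topology: ((Zeta,Epsilon),(Delta,Beta)).
Zeta and Epsilon share a more recent common ancestor with each other than either does with Beta, so Beta is the least closely related of the three.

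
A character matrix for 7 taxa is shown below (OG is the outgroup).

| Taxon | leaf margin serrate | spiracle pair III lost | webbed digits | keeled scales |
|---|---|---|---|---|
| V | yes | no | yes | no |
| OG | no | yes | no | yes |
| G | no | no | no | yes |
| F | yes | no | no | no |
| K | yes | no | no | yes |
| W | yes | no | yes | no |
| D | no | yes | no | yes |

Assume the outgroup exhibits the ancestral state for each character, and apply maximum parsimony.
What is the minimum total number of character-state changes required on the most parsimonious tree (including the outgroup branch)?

4

Character polarity is set by the outgroup: the derived state is whichever differs from the outgroup's state, so for spiracle pair III lost, keeled scales the derived state is 'no', and for the remaining characters it is 'yes'.
Only F, K, V, and W show the derived state 'yes' for leaf margin serrate, supporting them as a clade.
spiracle pair III lost (derived state 'no') is shared by F, G, K, V, and W — a synapomorphy uniting that clade.
webbed digits (derived state 'yes') is shared by V and W — a synapomorphy uniting that clade.
Only F, V, and W show the derived state 'no' for keeled scales, supporting them as a clade.
Most parsimonious ingroup topology: ((G,(((W,V),F),K)),D).
Changes per character on this tree: leaf margin serrate: 1; spiracle pair III lost: 1; webbed digits: 1; keeled scales: 1.
Total = 4.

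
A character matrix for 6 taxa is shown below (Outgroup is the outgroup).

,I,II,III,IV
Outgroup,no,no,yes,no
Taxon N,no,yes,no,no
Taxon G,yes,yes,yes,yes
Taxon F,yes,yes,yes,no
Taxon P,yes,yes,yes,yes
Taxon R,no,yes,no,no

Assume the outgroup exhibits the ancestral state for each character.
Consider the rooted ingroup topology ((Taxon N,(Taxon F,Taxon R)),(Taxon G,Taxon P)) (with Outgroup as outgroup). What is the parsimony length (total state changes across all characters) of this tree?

Map each character onto ((Taxon N,(Taxon F,Taxon R)),(Taxon G,Taxon P)) (rooted by Outgroup) and count the minimum state changes it requires (Fitch parsimony):
I: 2; II: 1; III: 2; IV: 1.
Total tree length = 6.

6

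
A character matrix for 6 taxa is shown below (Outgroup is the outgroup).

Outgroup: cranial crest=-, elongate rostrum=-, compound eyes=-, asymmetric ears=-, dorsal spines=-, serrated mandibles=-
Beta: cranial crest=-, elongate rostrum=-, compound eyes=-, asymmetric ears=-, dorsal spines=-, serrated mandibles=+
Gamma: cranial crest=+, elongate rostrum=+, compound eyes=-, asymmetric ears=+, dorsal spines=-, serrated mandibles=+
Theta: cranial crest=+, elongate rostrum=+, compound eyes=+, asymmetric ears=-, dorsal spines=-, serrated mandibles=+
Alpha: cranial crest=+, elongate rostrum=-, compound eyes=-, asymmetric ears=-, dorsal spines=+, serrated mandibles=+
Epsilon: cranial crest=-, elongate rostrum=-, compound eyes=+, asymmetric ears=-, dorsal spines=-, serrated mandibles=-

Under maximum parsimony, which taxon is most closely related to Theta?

Gamma

The outgroup has state '-' for every character, so '+' is the derived state throughout.
cranial crest (derived state '+') is shared by Alpha, Gamma, and Theta — a synapomorphy uniting that clade.
elongate rostrum: derived state '+' in Gamma and Theta only — synapomorphy for {Gamma, Theta}.
compound eyes groups Epsilon and Theta, which is incompatible with the clades supported by the remaining characters; treating it as convergent (homoplasy) costs fewer steps than any alternative tree.
asymmetric ears (derived state '+') is unique to Gamma (autapomorphy; uninformative for grouping).
dorsal spines: derived state '+' in Alpha only — an autapomorphy, so it tells us nothing about relationships among taxa.
serrated mandibles: derived state '+' in Alpha, Beta, Gamma, and Theta only — synapomorphy for {Alpha, Beta, Gamma, Theta}.
Most parsimonious ingroup topology: ((Beta,((Gamma,Theta),Alpha)),Epsilon).
Theta and Gamma form a cherry on this tree, so they are sister taxa.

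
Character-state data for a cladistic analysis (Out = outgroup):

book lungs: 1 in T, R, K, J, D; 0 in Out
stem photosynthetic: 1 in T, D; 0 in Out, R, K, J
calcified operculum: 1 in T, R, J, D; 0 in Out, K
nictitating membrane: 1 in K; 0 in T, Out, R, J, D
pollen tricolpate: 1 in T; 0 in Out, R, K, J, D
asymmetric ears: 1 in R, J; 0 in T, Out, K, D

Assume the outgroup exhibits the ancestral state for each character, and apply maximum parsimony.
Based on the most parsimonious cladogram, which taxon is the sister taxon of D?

The outgroup has state '0' for every character, so '1' is the derived state throughout.
book lungs (derived state '1') is shared by all ingroup taxa — unites the whole ingroup.
stem photosynthetic (derived state '1') is shared by D and T — a synapomorphy uniting that clade.
Only D, J, R, and T show the derived state '1' for calcified operculum, supporting them as a clade.
nictitating membrane (derived state '1') is unique to K (autapomorphy; uninformative for grouping).
pollen tricolpate: derived state '1' in T only — an autapomorphy, so it tells us nothing about relationships among taxa.
asymmetric ears (derived state '1') is shared by J and R — a synapomorphy uniting that clade.
Most parsimonious ingroup topology: (((T,D),(J,R)),K).
D and T form a cherry on this tree, so they are sister taxa.

T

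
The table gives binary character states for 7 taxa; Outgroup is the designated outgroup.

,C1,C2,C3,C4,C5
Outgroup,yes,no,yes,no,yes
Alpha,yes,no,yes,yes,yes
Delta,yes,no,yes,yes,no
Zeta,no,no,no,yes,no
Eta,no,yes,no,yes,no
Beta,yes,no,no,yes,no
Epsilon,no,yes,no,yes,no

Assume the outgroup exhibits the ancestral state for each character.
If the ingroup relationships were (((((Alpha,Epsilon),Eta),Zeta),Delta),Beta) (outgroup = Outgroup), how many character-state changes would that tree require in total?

10

Map each character onto (((((Alpha,Epsilon),Eta),Zeta),Delta),Beta) (rooted by Outgroup) and count the minimum state changes it requires (Fitch parsimony):
C1: 2; C2: 2; C3: 3; C4: 1; C5: 2.
Total tree length = 10.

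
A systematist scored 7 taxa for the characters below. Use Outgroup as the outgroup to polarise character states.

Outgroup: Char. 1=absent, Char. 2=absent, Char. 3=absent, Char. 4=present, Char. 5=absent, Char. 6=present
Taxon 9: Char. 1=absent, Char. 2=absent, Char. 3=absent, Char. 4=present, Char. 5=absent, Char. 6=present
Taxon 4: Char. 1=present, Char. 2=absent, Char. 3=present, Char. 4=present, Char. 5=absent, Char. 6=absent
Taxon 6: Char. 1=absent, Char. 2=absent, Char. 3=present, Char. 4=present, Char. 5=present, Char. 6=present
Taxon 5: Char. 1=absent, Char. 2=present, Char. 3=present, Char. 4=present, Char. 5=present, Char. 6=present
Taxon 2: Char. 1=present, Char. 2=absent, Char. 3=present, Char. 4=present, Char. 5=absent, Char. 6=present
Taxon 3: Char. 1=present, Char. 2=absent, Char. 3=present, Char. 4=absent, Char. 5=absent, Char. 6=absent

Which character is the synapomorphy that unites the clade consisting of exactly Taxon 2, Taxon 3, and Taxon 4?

Char. 1

Character polarity is set by the outgroup: the derived state is whichever differs from the outgroup's state, so for Char. 4, Char. 6 the derived state is 'absent', and for the remaining characters it is 'present'.
Char. 1: derived state 'present' in Taxon 2, Taxon 3, and Taxon 4 only — synapomorphy for {Taxon 2, Taxon 3, Taxon 4}.
Char. 2 (derived state 'present') is unique to Taxon 5 (autapomorphy; uninformative for grouping).
Only Taxon 2, Taxon 3, Taxon 4, Taxon 5, and Taxon 6 show the derived state 'present' for Char. 3, supporting them as a clade.
Char. 4 (derived state 'absent') is unique to Taxon 3 (autapomorphy; uninformative for grouping).
Char. 5: derived state 'present' in Taxon 5 and Taxon 6 only — synapomorphy for {Taxon 5, Taxon 6}.
Char. 6: derived state 'absent' in Taxon 3 and Taxon 4 only — synapomorphy for {Taxon 3, Taxon 4}.
Most parsimonious ingroup topology: (Taxon 9,(((Taxon 4,Taxon 3),Taxon 2),(Taxon 6,Taxon 5))).
The clade {Taxon 2, Taxon 3, Taxon 4} is supported by Char. 1: its derived state 'present' occurs in exactly those taxa and in no other taxon (including the outgroup).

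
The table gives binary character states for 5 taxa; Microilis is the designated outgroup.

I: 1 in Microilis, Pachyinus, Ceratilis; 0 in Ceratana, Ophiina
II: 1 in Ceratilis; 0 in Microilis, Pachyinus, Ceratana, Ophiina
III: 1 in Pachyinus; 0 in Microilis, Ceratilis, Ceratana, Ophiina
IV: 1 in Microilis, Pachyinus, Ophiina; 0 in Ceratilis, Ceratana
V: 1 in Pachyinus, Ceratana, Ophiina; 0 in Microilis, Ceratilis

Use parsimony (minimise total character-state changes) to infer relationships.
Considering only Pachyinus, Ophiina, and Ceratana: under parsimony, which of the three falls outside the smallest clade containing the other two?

Character polarity is set by the outgroup: the derived state is whichever differs from the outgroup's state, so for I, IV the derived state is '0', and for the remaining characters it is '1'.
Only Ceratana and Ophiina show the derived state '0' for I, supporting them as a clade.
II: derived state '1' in Ceratilis only — an autapomorphy, so it tells us nothing about relationships among taxa.
III (derived state '1') is unique to Pachyinus (autapomorphy; uninformative for grouping).
IV (state '0') occurs in Ceratana and Ceratilis but conflicts with the nesting implied by the other characters — most parsimoniously interpreted as homoplasy.
V: derived state '1' in Ceratana, Ophiina, and Pachyinus only — synapomorphy for {Ceratana, Ophiina, Pachyinus}.
Most parsimonious ingroup topology: ((Pachyinus,(Ceratana,Ophiina)),Ceratilis).
Ophiina and Ceratana share a more recent common ancestor with each other than either does with Pachyinus, so Pachyinus is the least closely related of the three.

Pachyinus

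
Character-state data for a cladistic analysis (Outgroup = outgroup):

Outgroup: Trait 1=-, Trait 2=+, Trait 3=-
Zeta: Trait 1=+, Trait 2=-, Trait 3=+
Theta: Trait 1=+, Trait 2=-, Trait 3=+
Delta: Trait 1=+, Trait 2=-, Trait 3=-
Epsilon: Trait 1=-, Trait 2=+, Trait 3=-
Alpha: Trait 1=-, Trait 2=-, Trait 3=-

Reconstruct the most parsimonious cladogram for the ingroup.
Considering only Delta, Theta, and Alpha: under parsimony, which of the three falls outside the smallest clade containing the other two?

Alpha

Character polarity is set by the outgroup: the derived state is whichever differs from the outgroup's state, so for Trait 2 the derived state is '-', and for the remaining characters it is '+'.
Only Delta, Theta, and Zeta show the derived state '+' for Trait 1, supporting them as a clade.
Trait 2 (derived state '-') is shared by Alpha, Delta, Theta, and Zeta — a synapomorphy uniting that clade.
Only Theta and Zeta show the derived state '+' for Trait 3, supporting them as a clade.
Most parsimonious ingroup topology: ((((Zeta,Theta),Delta),Alpha),Epsilon).
Delta and Theta share a more recent common ancestor with each other than either does with Alpha, so Alpha is the least closely related of the three.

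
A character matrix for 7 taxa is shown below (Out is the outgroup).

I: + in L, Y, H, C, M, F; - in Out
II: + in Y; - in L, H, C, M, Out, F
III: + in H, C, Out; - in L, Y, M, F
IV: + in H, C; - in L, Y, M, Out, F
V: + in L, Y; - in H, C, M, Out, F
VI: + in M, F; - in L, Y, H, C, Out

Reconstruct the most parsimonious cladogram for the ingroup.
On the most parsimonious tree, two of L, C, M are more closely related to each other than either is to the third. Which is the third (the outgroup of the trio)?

C

Character polarity is set by the outgroup: the derived state is whichever differs from the outgroup's state, so for III the derived state is '-', and for the remaining characters it is '+'.
I (derived state '+') is shared by all ingroup taxa — unites the whole ingroup.
II: derived state '+' in Y only — an autapomorphy, so it tells us nothing about relationships among taxa.
Only F, L, M, and Y show the derived state '-' for III, supporting them as a clade.
Only C and H show the derived state '+' for IV, supporting them as a clade.
V: derived state '+' in L and Y only — synapomorphy for {L, Y}.
VI: derived state '+' in F and M only — synapomorphy for {F, M}.
Most parsimonious ingroup topology: ((C,H),((L,Y),(M,F))).
M and L share a more recent common ancestor with each other than either does with C, so C is the least closely related of the three.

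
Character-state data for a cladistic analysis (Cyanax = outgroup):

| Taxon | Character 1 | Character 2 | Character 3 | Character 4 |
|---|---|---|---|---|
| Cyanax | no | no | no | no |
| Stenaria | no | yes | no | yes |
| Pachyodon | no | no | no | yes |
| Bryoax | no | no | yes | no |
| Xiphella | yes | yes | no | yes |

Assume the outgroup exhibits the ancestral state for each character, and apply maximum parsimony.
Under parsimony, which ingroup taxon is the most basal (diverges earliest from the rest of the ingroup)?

The outgroup has state 'no' for every character, so 'yes' is the derived state throughout.
Character 1: derived state 'yes' in Xiphella only — an autapomorphy, so it tells us nothing about relationships among taxa.
Character 2: derived state 'yes' in Stenaria and Xiphella only — synapomorphy for {Stenaria, Xiphella}.
Character 3: derived state 'yes' in Bryoax only — an autapomorphy, so it tells us nothing about relationships among taxa.
Character 4: derived state 'yes' in Pachyodon, Stenaria, and Xiphella only — synapomorphy for {Pachyodon, Stenaria, Xiphella}.
Most parsimonious ingroup topology: (((Stenaria,Xiphella),Pachyodon),Bryoax).
Bryoax is sister to the clade containing all other ingroup taxa, so it is the earliest-diverging (most basal) ingroup lineage.

Bryoax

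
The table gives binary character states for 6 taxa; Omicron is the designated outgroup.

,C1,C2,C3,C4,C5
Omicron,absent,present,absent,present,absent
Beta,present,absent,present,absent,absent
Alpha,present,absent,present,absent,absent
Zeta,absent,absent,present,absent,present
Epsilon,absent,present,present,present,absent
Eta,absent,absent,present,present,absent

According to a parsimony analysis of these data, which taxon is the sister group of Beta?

Character polarity is set by the outgroup: the derived state is whichever differs from the outgroup's state, so for C2, C4 the derived state is 'absent', and for the remaining characters it is 'present'.
C1: derived state 'present' in Alpha and Beta only — synapomorphy for {Alpha, Beta}.
C2 (derived state 'absent') is shared by Alpha, Beta, Eta, and Zeta — a synapomorphy uniting that clade.
C3 (derived state 'present') is shared by all ingroup taxa — unites the whole ingroup.
Only Alpha, Beta, and Zeta show the derived state 'absent' for C4, supporting them as a clade.
C5: derived state 'present' in Zeta only — an autapomorphy, so it tells us nothing about relationships among taxa.
Most parsimonious ingroup topology: ((((Beta,Alpha),Zeta),Eta),Epsilon).
Beta and Alpha form a cherry on this tree, so they are sister taxa.

Alpha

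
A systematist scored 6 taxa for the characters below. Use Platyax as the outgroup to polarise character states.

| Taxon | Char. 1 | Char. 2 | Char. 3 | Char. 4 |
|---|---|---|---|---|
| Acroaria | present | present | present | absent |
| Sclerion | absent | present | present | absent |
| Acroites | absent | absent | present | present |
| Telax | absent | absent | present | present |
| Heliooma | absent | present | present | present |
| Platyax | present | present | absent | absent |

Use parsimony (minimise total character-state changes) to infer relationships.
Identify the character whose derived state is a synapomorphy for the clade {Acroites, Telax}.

Char. 2

Character polarity is set by the outgroup: the derived state is whichever differs from the outgroup's state, so for Char. 1, Char. 2 the derived state is 'absent', and for the remaining characters it is 'present'.
Only Acroites, Heliooma, Sclerion, and Telax show the derived state 'absent' for Char. 1, supporting them as a clade.
Char. 2: derived state 'absent' in Acroites and Telax only — synapomorphy for {Acroites, Telax}.
All ingroup taxa share the derived state 'present' for Char. 3; it defines the ingroup but does not resolve relationships within it.
Char. 4: derived state 'present' in Acroites, Heliooma, and Telax only — synapomorphy for {Acroites, Heliooma, Telax}.
Most parsimonious ingroup topology: ((Sclerion,(Heliooma,(Telax,Acroites))),Acroaria).
The clade {Acroites, Telax} is supported by Char. 2: its derived state 'absent' occurs in exactly those taxa and in no other taxon (including the outgroup).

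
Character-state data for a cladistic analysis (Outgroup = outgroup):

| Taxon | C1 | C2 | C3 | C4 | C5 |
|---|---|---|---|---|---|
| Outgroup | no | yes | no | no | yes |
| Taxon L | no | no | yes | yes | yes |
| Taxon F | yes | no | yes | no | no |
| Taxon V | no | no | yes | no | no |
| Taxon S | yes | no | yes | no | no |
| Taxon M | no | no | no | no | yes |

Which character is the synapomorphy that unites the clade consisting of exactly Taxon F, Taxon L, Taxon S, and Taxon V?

Character polarity is set by the outgroup: the derived state is whichever differs from the outgroup's state, so for C2, C5 the derived state is 'no', and for the remaining characters it is 'yes'.
C1 (derived state 'yes') is shared by Taxon F and Taxon S — a synapomorphy uniting that clade.
All ingroup taxa share the derived state 'no' for C2; it defines the ingroup but does not resolve relationships within it.
C3: derived state 'yes' in Taxon F, Taxon L, Taxon S, and Taxon V only — synapomorphy for {Taxon F, Taxon L, Taxon S, Taxon V}.
C4: derived state 'yes' in Taxon L only — an autapomorphy, so it tells us nothing about relationships among taxa.
Only Taxon F, Taxon S, and Taxon V show the derived state 'no' for C5, supporting them as a clade.
Most parsimonious ingroup topology: ((Taxon L,((Taxon F,Taxon S),Taxon V)),Taxon M).
The clade {Taxon F, Taxon L, Taxon S, Taxon V} is supported by C3: its derived state 'yes' occurs in exactly those taxa and in no other taxon (including the outgroup).

C3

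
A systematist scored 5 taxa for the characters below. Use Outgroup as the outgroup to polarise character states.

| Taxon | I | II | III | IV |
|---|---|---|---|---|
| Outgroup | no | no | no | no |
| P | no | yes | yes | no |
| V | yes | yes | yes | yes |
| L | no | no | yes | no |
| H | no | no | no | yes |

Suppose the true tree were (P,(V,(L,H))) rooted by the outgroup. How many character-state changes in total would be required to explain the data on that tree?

Map each character onto (P,(V,(L,H))) (rooted by Outgroup) and count the minimum state changes it requires (Fitch parsimony):
I: 1; II: 2; III: 2; IV: 2.
Total tree length = 7.

7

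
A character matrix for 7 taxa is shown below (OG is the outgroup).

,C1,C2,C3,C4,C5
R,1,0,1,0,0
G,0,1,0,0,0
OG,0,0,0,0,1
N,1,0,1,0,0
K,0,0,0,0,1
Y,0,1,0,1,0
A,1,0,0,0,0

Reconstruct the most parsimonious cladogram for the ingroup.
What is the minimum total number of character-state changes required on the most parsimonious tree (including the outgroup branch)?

Character polarity is set by the outgroup: the derived state is whichever differs from the outgroup's state, so for C5 the derived state is '0', and for the remaining characters it is '1'.
Only A, N, and R show the derived state '1' for C1, supporting them as a clade.
C2: derived state '1' in G and Y only — synapomorphy for {G, Y}.
C3: derived state '1' in N and R only — synapomorphy for {N, R}.
C4 (derived state '1') is unique to Y (autapomorphy; uninformative for grouping).
C5: derived state '0' in A, G, N, R, and Y only — synapomorphy for {A, G, N, R, Y}.
Most parsimonious ingroup topology: ((((R,N),A),(G,Y)),K).
Changes per character on this tree: C1: 1; C2: 1; C3: 1; C4: 1; C5: 1.
Total = 5.

5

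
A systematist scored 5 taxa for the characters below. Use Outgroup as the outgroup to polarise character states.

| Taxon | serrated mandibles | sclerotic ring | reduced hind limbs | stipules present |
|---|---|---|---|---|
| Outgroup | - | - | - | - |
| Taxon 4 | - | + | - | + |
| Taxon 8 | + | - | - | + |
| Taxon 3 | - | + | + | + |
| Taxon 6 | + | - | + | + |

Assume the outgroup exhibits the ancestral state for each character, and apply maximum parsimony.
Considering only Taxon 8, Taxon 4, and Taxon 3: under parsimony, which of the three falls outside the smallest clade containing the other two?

Taxon 8

The outgroup has state '-' for every character, so '+' is the derived state throughout.
Only Taxon 6 and Taxon 8 show the derived state '+' for serrated mandibles, supporting them as a clade.
sclerotic ring (derived state '+') is shared by Taxon 3 and Taxon 4 — a synapomorphy uniting that clade.
reduced hind limbs groups Taxon 3 and Taxon 6, which is incompatible with the clades supported by the remaining characters; treating it as convergent (homoplasy) costs fewer steps than any alternative tree.
All ingroup taxa share the derived state '+' for stipules present; it defines the ingroup but does not resolve relationships within it.
Most parsimonious ingroup topology: ((Taxon 4,Taxon 3),(Taxon 8,Taxon 6)).
Taxon 4 and Taxon 3 share a more recent common ancestor with each other than either does with Taxon 8, so Taxon 8 is the least closely related of the three.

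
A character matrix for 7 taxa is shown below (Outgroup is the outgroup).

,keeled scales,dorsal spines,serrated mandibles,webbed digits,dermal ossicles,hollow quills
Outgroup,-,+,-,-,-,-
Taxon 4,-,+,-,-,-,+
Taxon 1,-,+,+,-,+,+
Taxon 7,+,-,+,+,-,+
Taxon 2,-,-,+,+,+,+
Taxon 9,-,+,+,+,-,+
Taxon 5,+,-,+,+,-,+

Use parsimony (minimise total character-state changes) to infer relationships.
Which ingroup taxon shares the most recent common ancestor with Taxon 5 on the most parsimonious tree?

Taxon 7

Character polarity is set by the outgroup: the derived state is whichever differs from the outgroup's state, so for dorsal spines the derived state is '-', and for the remaining characters it is '+'.
keeled scales: derived state '+' in Taxon 5 and Taxon 7 only — synapomorphy for {Taxon 5, Taxon 7}.
dorsal spines (derived state '-') is shared by Taxon 2, Taxon 5, and Taxon 7 — a synapomorphy uniting that clade.
Only Taxon 1, Taxon 2, Taxon 5, Taxon 7, and Taxon 9 show the derived state '+' for serrated mandibles, supporting them as a clade.
webbed digits: derived state '+' in Taxon 2, Taxon 5, Taxon 7, and Taxon 9 only — synapomorphy for {Taxon 2, Taxon 5, Taxon 7, Taxon 9}.
dermal ossicles (state '+') occurs in Taxon 1 and Taxon 2 but conflicts with the nesting implied by the other characters — most parsimoniously interpreted as homoplasy.
hollow quills (derived state '+') is shared by all ingroup taxa — unites the whole ingroup.
Most parsimonious ingroup topology: (Taxon 4,(Taxon 1,(((Taxon 7,Taxon 5),Taxon 2),Taxon 9))).
Taxon 5 and Taxon 7 form a cherry on this tree, so they are sister taxa.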